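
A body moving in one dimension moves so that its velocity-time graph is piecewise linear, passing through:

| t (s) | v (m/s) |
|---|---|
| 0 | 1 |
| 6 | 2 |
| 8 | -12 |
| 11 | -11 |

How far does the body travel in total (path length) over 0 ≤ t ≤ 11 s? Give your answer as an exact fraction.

Total distance travelled is ∫|v| dt — sum the magnitudes of each area piece.
0–6 s: |½(1 + 2)(6)| = 9 m
6–8 s: v = 0 at t = 44/7 s; triangle areas 2/7 + 72/7 = 74/7 m
8–11 s: |½(-12 + -11)(3)| = 34.5 m
Total distance = 757/14 m

757/14 m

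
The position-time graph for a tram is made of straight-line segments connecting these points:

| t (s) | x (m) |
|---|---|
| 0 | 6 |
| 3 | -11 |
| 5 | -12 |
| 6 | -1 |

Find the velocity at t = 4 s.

-0.5 m/s

Velocity is the slope of the x-t graph on 3–5 s: (-12 − -11)/(5 − 3) = -0.5 m/s.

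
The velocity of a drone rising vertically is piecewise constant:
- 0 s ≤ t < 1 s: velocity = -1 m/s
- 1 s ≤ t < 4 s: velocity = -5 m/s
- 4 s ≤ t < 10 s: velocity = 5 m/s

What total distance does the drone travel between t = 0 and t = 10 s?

Distance (not displacement) is the total path length: add the absolute areas under v-t.
0–1 s: |-1| × 1 = 1 m
1–4 s: |-5| × 3 = 15 m
4–10 s: |5| × 6 = 30 m
Total distance = 46 m

46 m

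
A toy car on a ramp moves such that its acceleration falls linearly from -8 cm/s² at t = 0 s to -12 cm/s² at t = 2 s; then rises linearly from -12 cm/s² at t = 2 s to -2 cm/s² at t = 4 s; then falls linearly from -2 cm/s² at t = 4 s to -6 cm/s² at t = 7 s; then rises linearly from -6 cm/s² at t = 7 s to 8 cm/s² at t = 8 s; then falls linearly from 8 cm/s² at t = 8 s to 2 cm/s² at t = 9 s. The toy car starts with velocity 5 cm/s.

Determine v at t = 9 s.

Δv equals the area under the a-t graph; then v = v₀ + Δv.
0–2 s: ½(-8 + -12)(2) = -20 cm/s
2–4 s: ½(-12 + -2)(2) = -14 cm/s
4–7 s: ½(-2 + -6)(3) = -12 cm/s
7–8 s: ½(-6 + 8)(1) = 1 cm/s
8–9 s: ½(8 + 2)(1) = 5 cm/s
Δv = -40 cm/s, so v(9) = 5 + (-40) = -35 cm/s.

-35 cm/s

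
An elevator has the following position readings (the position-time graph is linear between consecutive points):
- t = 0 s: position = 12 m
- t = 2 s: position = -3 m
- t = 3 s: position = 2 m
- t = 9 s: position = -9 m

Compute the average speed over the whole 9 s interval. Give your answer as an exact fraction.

Average speed = (total path length)/(elapsed time); on a piecewise-linear x-t graph the path length is Σ|Δx|.
0–2 s: |Δx| = |-3 − 12| = 15 m
2–3 s: |Δx| = |2 − -3| = 5 m
3–9 s: |Δx| = |-9 − 2| = 11 m
Total path = 31 m; average speed = 31/9 = 31/9 m/s.

31/9 m/s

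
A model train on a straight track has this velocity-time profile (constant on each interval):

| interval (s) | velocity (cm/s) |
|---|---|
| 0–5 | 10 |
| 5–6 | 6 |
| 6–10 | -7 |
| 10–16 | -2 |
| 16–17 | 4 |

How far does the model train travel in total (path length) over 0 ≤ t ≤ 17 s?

Distance (not displacement) is the total path length: add the absolute areas under v-t.
0–5 s: |10| × 5 = 50 cm
5–6 s: |6| × 1 = 6 cm
6–10 s: |-7| × 4 = 28 cm
10–16 s: |-2| × 6 = 12 cm
16–17 s: |4| × 1 = 4 cm
Total distance = 100 cm

100 cm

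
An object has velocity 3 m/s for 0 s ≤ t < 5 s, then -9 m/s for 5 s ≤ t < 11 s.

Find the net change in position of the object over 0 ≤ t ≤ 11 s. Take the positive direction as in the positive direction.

Displacement is the signed area under the v-t curve.
0–5 s: 3 × 5 = 15 m
5–11 s: -9 × 6 = -54 m
Net displacement = -39 m

-39 m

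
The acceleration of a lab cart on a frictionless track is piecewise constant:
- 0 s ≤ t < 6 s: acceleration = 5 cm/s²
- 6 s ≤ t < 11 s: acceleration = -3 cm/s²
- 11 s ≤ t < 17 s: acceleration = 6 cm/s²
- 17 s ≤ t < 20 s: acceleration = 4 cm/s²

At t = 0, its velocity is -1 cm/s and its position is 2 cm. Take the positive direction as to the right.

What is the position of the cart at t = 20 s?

On each constant-a segment, Δv = aΔt and Δx = v₀Δt + ½aΔt²; chain segment to segment.
0–6 s: v starts -1 cm/s; Δx = -1·6 + ½·5·6² = 84 cm; v ends 29 cm/s.
6–11 s: v starts 29 cm/s; Δx = 29·5 + ½·-3·5² = 107.5 cm; v ends 14 cm/s.
11–17 s: v starts 14 cm/s; Δx = 14·6 + ½·6·6² = 192 cm; v ends 50 cm/s.
17–20 s: v starts 50 cm/s; Δx = 50·3 + ½·4·3² = 168 cm; v ends 62 cm/s.
x(20) = 2 + Σ Δx = 553.5 cm.

553.5 cm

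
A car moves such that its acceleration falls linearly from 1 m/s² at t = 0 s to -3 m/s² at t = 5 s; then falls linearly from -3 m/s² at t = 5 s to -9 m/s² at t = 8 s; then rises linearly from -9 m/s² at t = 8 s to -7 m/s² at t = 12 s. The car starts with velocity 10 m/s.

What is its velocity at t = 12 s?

Δv equals the area under the a-t graph; then v = v₀ + Δv.
0–5 s: ½(1 + -3)(5) = -5 m/s
5–8 s: ½(-3 + -9)(3) = -18 m/s
8–12 s: ½(-9 + -7)(4) = -32 m/s
Δv = -55 m/s, so v(12) = 10 + (-55) = -45 m/s.

-45 m/s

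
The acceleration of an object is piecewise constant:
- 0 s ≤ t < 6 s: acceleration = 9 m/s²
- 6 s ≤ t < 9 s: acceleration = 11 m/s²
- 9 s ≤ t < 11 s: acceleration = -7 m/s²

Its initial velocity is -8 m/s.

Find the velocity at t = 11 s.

Δv equals the area under the a-t graph; then v = v₀ + Δv.
0–6 s: 9 × 6 = 54 m/s
6–9 s: 11 × 3 = 33 m/s
9–11 s: -7 × 2 = -14 m/s
Δv = 73 m/s, so v(11) = -8 + (73) = 65 m/s.

65 m/s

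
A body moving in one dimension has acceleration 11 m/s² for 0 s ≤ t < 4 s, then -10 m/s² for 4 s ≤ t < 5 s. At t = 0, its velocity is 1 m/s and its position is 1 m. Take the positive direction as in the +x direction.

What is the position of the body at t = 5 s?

On each constant-a segment, Δv = aΔt and Δx = v₀Δt + ½aΔt²; chain segment to segment.
0–4 s: v starts 1 m/s; Δx = 1·4 + ½·11·4² = 92 m; v ends 45 m/s.
4–5 s: v starts 45 m/s; Δx = 45·1 + ½·-10·1² = 40 m; v ends 35 m/s.
x(5) = 1 + Σ Δx = 133 m.

133 m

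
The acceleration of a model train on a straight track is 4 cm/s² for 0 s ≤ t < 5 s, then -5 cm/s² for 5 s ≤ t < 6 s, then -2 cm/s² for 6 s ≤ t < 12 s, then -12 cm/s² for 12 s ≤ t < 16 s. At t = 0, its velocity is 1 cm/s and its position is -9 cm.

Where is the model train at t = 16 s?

On each constant-a segment, Δv = aΔt and Δx = v₀Δt + ½aΔt²; chain segment to segment.
0–5 s: v starts 1 cm/s; Δx = 1·5 + ½·4·5² = 55 cm; v ends 21 cm/s.
5–6 s: v starts 21 cm/s; Δx = 21·1 + ½·-5·1² = 18.5 cm; v ends 16 cm/s.
6–12 s: v starts 16 cm/s; Δx = 16·6 + ½·-2·6² = 60 cm; v ends 4 cm/s.
12–16 s: v starts 4 cm/s; Δx = 4·4 + ½·-12·4² = -80 cm; v ends -44 cm/s.
x(16) = -9 + Σ Δx = 44.5 cm.

44.5 cm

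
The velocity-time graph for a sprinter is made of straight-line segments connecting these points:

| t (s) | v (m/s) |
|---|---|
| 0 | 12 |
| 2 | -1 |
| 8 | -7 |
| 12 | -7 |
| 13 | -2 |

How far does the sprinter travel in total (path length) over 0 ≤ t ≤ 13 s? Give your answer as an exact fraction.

1759/26 m

Distance (not displacement) is the total path length: add the absolute areas under v-t.
0–2 s: v = 0 at t = 24/13 s; triangle areas 144/13 + 1/13 = 145/13 m
2–8 s: |½(-1 + -7)(6)| = 24 m
8–12 s: |-7| × 4 = 28 m
12–13 s: |½(-7 + -2)(1)| = 4.5 m
Total distance = 1759/26 m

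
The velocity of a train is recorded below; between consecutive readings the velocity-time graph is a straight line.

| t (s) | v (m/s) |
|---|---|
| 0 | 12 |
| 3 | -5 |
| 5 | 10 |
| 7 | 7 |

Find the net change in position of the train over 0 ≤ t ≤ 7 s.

32.5 m

Displacement is the signed area under the v-t curve.
0–3 s: ½(12 + -5)(3) = 10.5 m
3–5 s: ½(-5 + 10)(2) = 5 m
5–7 s: ½(10 + 7)(2) = 17 m
Net displacement = 32.5 m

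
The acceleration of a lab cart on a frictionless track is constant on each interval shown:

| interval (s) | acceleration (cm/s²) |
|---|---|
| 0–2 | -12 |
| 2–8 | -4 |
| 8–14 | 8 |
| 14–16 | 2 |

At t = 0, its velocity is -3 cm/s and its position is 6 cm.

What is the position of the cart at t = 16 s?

On each constant-a segment, Δv = aΔt and Δx = v₀Δt + ½aΔt²; chain segment to segment.
0–2 s: v starts -3 cm/s; Δx = -3·2 + ½·-12·2² = -30 cm; v ends -27 cm/s.
2–8 s: v starts -27 cm/s; Δx = -27·6 + ½·-4·6² = -234 cm; v ends -51 cm/s.
8–14 s: v starts -51 cm/s; Δx = -51·6 + ½·8·6² = -162 cm; v ends -3 cm/s.
14–16 s: v starts -3 cm/s; Δx = -3·2 + ½·2·2² = -2 cm; v ends 1 cm/s.
x(16) = 6 + Σ Δx = -422 cm.

-422 cm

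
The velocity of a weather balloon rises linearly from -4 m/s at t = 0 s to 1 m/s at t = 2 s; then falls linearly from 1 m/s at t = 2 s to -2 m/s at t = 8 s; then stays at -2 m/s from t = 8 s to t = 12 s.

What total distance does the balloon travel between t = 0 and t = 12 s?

Total distance travelled is ∫|v| dt — sum the magnitudes of each area piece.
0–2 s: v = 0 at t = 1.6 s; triangle areas 3.2 + 0.2 = 3.4 m
2–8 s: v = 0 at t = 4 s; triangle areas 1 + 4 = 5 m
8–12 s: |-2| × 4 = 8 m
Total distance = 16.4 m

16.4 m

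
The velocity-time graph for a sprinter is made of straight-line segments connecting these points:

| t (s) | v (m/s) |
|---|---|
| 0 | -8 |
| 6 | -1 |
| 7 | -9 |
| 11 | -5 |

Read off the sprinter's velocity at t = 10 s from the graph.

On 7–11 s the graph is linear from -9 to -5 m/s: v(10) = -9 + (-5 − -9)·(10 − 7)/(11 − 7) = -6 m/s.

-6 m/s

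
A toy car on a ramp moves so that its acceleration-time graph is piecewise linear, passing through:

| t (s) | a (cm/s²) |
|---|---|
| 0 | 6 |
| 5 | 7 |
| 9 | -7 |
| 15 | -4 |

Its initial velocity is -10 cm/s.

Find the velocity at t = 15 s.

-10.5 cm/s

Δv equals the area under the a-t graph; then v = v₀ + Δv.
0–5 s: ½(6 + 7)(5) = 32.5 cm/s
5–9 s: ½(7 + -7)(4) = 0 cm/s
9–15 s: ½(-7 + -4)(6) = -33 cm/s
Δv = -0.5 cm/s, so v(15) = -10 + (-0.5) = -10.5 cm/s.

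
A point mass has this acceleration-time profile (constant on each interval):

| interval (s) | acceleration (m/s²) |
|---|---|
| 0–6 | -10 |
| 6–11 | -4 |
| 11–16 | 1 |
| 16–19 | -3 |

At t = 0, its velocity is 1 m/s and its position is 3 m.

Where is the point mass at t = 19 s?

-1134 m

On each constant-a segment, Δv = aΔt and Δx = v₀Δt + ½aΔt²; chain segment to segment.
0–6 s: v starts 1 m/s; Δx = 1·6 + ½·-10·6² = -174 m; v ends -59 m/s.
6–11 s: v starts -59 m/s; Δx = -59·5 + ½·-4·5² = -345 m; v ends -79 m/s.
11–16 s: v starts -79 m/s; Δx = -79·5 + ½·1·5² = -382.5 m; v ends -74 m/s.
16–19 s: v starts -74 m/s; Δx = -74·3 + ½·-3·3² = -235.5 m; v ends -83 m/s.
x(19) = 3 + Σ Δx = -1134 m.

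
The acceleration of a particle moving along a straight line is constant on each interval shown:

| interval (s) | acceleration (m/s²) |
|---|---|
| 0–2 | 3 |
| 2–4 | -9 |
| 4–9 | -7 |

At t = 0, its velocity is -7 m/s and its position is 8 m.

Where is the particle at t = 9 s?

-202.5 m

On each constant-a segment, Δv = aΔt and Δx = v₀Δt + ½aΔt²; chain segment to segment.
0–2 s: v starts -7 m/s; Δx = -7·2 + ½·3·2² = -8 m; v ends -1 m/s.
2–4 s: v starts -1 m/s; Δx = -1·2 + ½·-9·2² = -20 m; v ends -19 m/s.
4–9 s: v starts -19 m/s; Δx = -19·5 + ½·-7·5² = -182.5 m; v ends -54 m/s.
x(9) = 8 + Σ Δx = -202.5 m.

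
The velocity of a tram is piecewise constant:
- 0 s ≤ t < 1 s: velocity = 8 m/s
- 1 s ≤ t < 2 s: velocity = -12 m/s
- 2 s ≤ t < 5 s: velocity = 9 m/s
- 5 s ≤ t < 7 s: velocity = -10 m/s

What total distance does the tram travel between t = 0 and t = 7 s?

Distance (not displacement) is the total path length: add the absolute areas under v-t.
0–1 s: |8| × 1 = 8 m
1–2 s: |-12| × 1 = 12 m
2–5 s: |9| × 3 = 27 m
5–7 s: |-10| × 2 = 20 m
Total distance = 67 m

67 m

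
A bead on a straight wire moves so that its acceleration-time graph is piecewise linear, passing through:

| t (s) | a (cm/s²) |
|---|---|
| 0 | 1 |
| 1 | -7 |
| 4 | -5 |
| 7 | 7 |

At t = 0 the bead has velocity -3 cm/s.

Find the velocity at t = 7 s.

Δv equals the area under the a-t graph; then v = v₀ + Δv.
0–1 s: ½(1 + -7)(1) = -3 cm/s
1–4 s: ½(-7 + -5)(3) = -18 cm/s
4–7 s: ½(-5 + 7)(3) = 3 cm/s
Δv = -18 cm/s, so v(7) = -3 + (-18) = -21 cm/s.

-21 cm/s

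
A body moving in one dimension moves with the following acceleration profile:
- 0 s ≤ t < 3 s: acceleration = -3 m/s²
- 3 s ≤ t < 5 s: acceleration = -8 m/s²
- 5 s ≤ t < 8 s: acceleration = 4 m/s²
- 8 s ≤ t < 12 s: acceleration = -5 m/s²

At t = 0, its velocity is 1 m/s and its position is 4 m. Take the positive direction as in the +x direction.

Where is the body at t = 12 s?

-180.5 m

On each constant-a segment, Δv = aΔt and Δx = v₀Δt + ½aΔt²; chain segment to segment.
0–3 s: v starts 1 m/s; Δx = 1·3 + ½·-3·3² = -10.5 m; v ends -8 m/s.
3–5 s: v starts -8 m/s; Δx = -8·2 + ½·-8·2² = -32 m; v ends -24 m/s.
5–8 s: v starts -24 m/s; Δx = -24·3 + ½·4·3² = -54 m; v ends -12 m/s.
8–12 s: v starts -12 m/s; Δx = -12·4 + ½·-5·4² = -88 m; v ends -32 m/s.
x(12) = 4 + Σ Δx = -180.5 m.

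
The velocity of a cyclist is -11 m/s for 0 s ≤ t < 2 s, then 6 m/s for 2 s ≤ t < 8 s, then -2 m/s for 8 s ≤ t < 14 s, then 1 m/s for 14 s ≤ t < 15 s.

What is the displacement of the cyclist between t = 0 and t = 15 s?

3 m

Net displacement equals the area under the velocity-time graph (areas below the axis count negative).
0–2 s: -11 × 2 = -22 m
2–8 s: 6 × 6 = 36 m
8–14 s: -2 × 6 = -12 m
14–15 s: 1 × 1 = 1 m
Net displacement = 3 m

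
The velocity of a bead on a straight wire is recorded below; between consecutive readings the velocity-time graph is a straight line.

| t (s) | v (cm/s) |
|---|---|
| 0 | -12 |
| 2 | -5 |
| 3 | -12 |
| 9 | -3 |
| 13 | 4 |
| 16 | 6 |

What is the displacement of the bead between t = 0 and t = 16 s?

Net displacement equals the area under the velocity-time graph (areas below the axis count negative).
0–2 s: ½(-12 + -5)(2) = -17 cm
2–3 s: ½(-5 + -12)(1) = -8.5 cm
3–9 s: ½(-12 + -3)(6) = -45 cm
9–13 s: ½(-3 + 4)(4) = 2 cm
13–16 s: ½(4 + 6)(3) = 15 cm
Net displacement = -53.5 cm

-53.5 cm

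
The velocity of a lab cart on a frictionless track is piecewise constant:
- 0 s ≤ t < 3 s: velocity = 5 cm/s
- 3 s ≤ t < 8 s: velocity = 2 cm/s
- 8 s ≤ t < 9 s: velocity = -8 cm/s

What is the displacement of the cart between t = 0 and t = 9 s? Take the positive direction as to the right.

Net displacement equals the area under the velocity-time graph (areas below the axis count negative).
0–3 s: 5 × 3 = 15 cm
3–8 s: 2 × 5 = 10 cm
8–9 s: -8 × 1 = -8 cm
Net displacement = 17 cm

17 cm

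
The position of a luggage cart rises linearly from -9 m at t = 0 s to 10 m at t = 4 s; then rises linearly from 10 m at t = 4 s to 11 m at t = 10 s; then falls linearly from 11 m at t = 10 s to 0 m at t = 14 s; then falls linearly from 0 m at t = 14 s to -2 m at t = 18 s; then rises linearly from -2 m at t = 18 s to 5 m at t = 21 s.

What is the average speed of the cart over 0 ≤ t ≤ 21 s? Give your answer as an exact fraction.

Average speed = (total path length)/(elapsed time); on a piecewise-linear x-t graph the path length is Σ|Δx|.
0–4 s: |Δx| = |10 − -9| = 19 m
4–10 s: |Δx| = |11 − 10| = 1 m
10–14 s: |Δx| = |0 − 11| = 11 m
14–18 s: |Δx| = |-2 − 0| = 2 m
18–21 s: |Δx| = |5 − -2| = 7 m
Total path = 40 m; average speed = 40/21 = 40/21 m/s.

40/21 m/s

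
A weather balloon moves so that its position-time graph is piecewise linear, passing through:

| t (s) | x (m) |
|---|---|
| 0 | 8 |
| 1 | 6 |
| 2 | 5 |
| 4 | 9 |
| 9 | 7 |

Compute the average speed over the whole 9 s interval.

Average speed = (total path length)/(elapsed time); on a piecewise-linear x-t graph the path length is Σ|Δx|.
0–1 s: |Δx| = |6 − 8| = 2 m
1–2 s: |Δx| = |5 − 6| = 1 m
2–4 s: |Δx| = |9 − 5| = 4 m
4–9 s: |Δx| = |7 − 9| = 2 m
Total path = 9 m; average speed = 9/9 = 1 m/s.

1 m/s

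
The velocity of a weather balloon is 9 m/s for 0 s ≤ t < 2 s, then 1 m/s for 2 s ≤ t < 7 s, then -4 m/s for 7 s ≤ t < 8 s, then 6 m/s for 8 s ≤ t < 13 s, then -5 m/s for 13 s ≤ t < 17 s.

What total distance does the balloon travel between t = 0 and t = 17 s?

77 m

Distance (not displacement) is the total path length: add the absolute areas under v-t.
0–2 s: |9| × 2 = 18 m
2–7 s: |1| × 5 = 5 m
7–8 s: |-4| × 1 = 4 m
8–13 s: |6| × 5 = 30 m
13–17 s: |-5| × 4 = 20 m
Total distance = 77 m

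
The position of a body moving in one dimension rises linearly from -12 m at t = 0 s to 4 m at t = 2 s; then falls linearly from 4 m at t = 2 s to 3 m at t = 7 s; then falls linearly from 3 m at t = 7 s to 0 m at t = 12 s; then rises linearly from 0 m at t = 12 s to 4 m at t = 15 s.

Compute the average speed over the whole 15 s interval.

Average speed = (total path length)/(elapsed time); on a piecewise-linear x-t graph the path length is Σ|Δx|.
0–2 s: |Δx| = |4 − -12| = 16 m
2–7 s: |Δx| = |3 − 4| = 1 m
7–12 s: |Δx| = |0 − 3| = 3 m
12–15 s: |Δx| = |4 − 0| = 4 m
Total path = 24 m; average speed = 24/15 = 1.6 m/s.

1.6 m/s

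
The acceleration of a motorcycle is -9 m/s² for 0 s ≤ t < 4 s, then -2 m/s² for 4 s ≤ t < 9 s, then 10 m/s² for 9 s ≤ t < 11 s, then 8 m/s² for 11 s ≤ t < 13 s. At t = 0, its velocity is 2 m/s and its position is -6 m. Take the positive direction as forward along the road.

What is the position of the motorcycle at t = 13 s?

On each constant-a segment, Δv = aΔt and Δx = v₀Δt + ½aΔt²; chain segment to segment.
0–4 s: v starts 2 m/s; Δx = 2·4 + ½·-9·4² = -64 m; v ends -34 m/s.
4–9 s: v starts -34 m/s; Δx = -34·5 + ½·-2·5² = -195 m; v ends -44 m/s.
9–11 s: v starts -44 m/s; Δx = -44·2 + ½·10·2² = -68 m; v ends -24 m/s.
11–13 s: v starts -24 m/s; Δx = -24·2 + ½·8·2² = -32 m; v ends -8 m/s.
x(13) = -6 + Σ Δx = -365 m.

-365 m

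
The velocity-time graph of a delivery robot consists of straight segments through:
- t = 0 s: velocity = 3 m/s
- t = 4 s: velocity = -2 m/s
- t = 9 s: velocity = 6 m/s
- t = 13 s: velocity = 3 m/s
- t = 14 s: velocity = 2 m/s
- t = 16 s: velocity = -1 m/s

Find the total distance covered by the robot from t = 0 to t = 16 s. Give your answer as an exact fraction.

Distance (not displacement) is the total path length: add the absolute areas under v-t.
0–4 s: v = 0 at t = 2.4 s; triangle areas 3.6 + 1.6 = 5.2 m
4–9 s: v = 0 at t = 5.25 s; triangle areas 1.25 + 11.25 = 12.5 m
9–13 s: |½(6 + 3)(4)| = 18 m
13–14 s: |½(3 + 2)(1)| = 2.5 m
14–16 s: v = 0 at t = 46/3 s; triangle areas 4/3 + 1/3 = 5/3 m
Total distance = 598/15 m

598/15 m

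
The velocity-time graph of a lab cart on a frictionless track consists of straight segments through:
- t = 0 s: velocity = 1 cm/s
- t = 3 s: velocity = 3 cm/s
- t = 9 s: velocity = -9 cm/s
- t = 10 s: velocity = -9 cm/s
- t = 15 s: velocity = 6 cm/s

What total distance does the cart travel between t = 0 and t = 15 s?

Total distance travelled is ∫|v| dt — sum the magnitudes of each area piece.
0–3 s: |½(1 + 3)(3)| = 6 cm
3–9 s: v = 0 at t = 4.5 s; triangle areas 2.25 + 20.25 = 22.5 cm
9–10 s: |-9| × 1 = 9 cm
10–15 s: v = 0 at t = 13 s; triangle areas 13.5 + 6 = 19.5 cm
Total distance = 57 cm

57 cm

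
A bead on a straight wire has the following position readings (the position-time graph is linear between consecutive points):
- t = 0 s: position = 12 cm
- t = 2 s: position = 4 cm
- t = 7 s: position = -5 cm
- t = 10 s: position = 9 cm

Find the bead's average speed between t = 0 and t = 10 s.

3.1 cm/s

Average speed = (total path length)/(elapsed time); on a piecewise-linear x-t graph the path length is Σ|Δx|.
0–2 s: |Δx| = |4 − 12| = 8 cm
2–7 s: |Δx| = |-5 − 4| = 9 cm
7–10 s: |Δx| = |9 − -5| = 14 cm
Total path = 31 cm; average speed = 31/10 = 3.1 cm/s.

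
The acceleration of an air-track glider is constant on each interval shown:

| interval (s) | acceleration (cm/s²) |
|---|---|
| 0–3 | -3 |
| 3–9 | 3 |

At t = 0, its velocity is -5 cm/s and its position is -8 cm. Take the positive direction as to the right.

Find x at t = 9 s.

-66.5 cm

On each constant-a segment, Δv = aΔt and Δx = v₀Δt + ½aΔt²; chain segment to segment.
0–3 s: v starts -5 cm/s; Δx = -5·3 + ½·-3·3² = -28.5 cm; v ends -14 cm/s.
3–9 s: v starts -14 cm/s; Δx = -14·6 + ½·3·6² = -30 cm; v ends 4 cm/s.
x(9) = -8 + Σ Δx = -66.5 cm.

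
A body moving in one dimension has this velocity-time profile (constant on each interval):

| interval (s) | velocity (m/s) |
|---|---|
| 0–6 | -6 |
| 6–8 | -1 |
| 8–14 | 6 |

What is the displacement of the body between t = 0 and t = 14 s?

-2 m

Displacement is the signed area under the v-t curve.
0–6 s: -6 × 6 = -36 m
6–8 s: -1 × 2 = -2 m
8–14 s: 6 × 6 = 36 m
Net displacement = -2 m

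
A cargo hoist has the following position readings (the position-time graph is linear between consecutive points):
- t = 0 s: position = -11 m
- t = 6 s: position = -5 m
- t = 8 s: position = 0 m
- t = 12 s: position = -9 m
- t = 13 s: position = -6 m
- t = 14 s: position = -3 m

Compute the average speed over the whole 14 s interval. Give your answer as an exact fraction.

13/7 m/s

Average speed = (total path length)/(elapsed time); on a piecewise-linear x-t graph the path length is Σ|Δx|.
0–6 s: |Δx| = |-5 − -11| = 6 m
6–8 s: |Δx| = |0 − -5| = 5 m
8–12 s: |Δx| = |-9 − 0| = 9 m
12–13 s: |Δx| = |-6 − -9| = 3 m
13–14 s: |Δx| = |-3 − -6| = 3 m
Total path = 26 m; average speed = 26/14 = 13/7 m/s.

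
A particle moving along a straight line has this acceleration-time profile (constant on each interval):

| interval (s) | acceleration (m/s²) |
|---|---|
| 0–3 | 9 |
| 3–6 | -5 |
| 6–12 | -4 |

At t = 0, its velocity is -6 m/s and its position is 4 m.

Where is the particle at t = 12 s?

31 m

On each constant-a segment, Δv = aΔt and Δx = v₀Δt + ½aΔt²; chain segment to segment.
0–3 s: v starts -6 m/s; Δx = -6·3 + ½·9·3² = 22.5 m; v ends 21 m/s.
3–6 s: v starts 21 m/s; Δx = 21·3 + ½·-5·3² = 40.5 m; v ends 6 m/s.
6–12 s: v starts 6 m/s; Δx = 6·6 + ½·-4·6² = -36 m; v ends -18 m/s.
x(12) = 4 + Σ Δx = 31 m.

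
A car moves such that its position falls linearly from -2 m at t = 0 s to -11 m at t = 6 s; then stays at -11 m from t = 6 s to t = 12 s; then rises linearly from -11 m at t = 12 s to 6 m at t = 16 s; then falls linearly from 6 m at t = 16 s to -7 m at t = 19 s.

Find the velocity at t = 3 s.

-1.5 m/s

Velocity is the slope of the x-t graph on 0–6 s: (-11 − -2)/(6 − 0) = -1.5 m/s.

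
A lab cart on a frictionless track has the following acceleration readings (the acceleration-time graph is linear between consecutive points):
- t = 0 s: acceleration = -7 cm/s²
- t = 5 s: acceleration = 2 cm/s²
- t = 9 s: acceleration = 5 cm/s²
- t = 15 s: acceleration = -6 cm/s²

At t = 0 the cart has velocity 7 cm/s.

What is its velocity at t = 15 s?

5.5 cm/s

Δv equals the area under the a-t graph; then v = v₀ + Δv.
0–5 s: ½(-7 + 2)(5) = -12.5 cm/s
5–9 s: ½(2 + 5)(4) = 14 cm/s
9–15 s: ½(5 + -6)(6) = -3 cm/s
Δv = -1.5 cm/s, so v(15) = 7 + (-1.5) = 5.5 cm/s.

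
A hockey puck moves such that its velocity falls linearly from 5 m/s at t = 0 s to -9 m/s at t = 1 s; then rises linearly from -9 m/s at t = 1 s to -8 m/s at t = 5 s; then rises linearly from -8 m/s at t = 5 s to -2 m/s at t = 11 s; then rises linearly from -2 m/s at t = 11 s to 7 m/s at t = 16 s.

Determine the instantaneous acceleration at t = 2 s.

Acceleration is the slope of the v-t graph on 1–5 s: (-8 − -9)/(5 − 1) = 0.25 m/s².

0.25 m/s²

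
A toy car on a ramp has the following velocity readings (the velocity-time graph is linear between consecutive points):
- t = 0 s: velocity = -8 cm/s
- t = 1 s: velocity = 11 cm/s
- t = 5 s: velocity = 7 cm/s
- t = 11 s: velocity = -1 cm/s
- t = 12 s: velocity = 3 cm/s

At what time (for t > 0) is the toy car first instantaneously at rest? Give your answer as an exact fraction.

v changes sign on 0–1 s (from -8 to 11); the graph is linear there, so v = 0 at t = 0 + (8)·(1 − 0)/(11 − -8) = 8/19 s.

t = 8/19 s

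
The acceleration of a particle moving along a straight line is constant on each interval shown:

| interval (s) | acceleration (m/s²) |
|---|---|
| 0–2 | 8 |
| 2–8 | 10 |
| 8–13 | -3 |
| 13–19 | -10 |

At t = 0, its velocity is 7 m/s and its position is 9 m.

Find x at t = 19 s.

962.5 m

On each constant-a segment, Δv = aΔt and Δx = v₀Δt + ½aΔt²; chain segment to segment.
0–2 s: v starts 7 m/s; Δx = 7·2 + ½·8·2² = 30 m; v ends 23 m/s.
2–8 s: v starts 23 m/s; Δx = 23·6 + ½·10·6² = 318 m; v ends 83 m/s.
8–13 s: v starts 83 m/s; Δx = 83·5 + ½·-3·5² = 377.5 m; v ends 68 m/s.
13–19 s: v starts 68 m/s; Δx = 68·6 + ½·-10·6² = 228 m; v ends 8 m/s.
x(19) = 9 + Σ Δx = 962.5 m.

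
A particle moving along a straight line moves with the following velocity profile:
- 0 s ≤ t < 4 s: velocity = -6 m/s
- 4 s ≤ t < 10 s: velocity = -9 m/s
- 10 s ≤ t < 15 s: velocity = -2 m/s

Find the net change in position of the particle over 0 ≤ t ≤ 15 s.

-88 m

Displacement is the signed area under the v-t curve.
0–4 s: -6 × 4 = -24 m
4–10 s: -9 × 6 = -54 m
10–15 s: -2 × 5 = -10 m
Net displacement = -88 m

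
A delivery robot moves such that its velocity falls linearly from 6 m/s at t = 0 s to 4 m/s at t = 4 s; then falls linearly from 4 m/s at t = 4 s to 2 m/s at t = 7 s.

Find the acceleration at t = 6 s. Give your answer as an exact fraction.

-2/3 m/s²

Acceleration is the slope of the v-t graph on 4–7 s: (2 − 4)/(7 − 4) = -2/3 m/s².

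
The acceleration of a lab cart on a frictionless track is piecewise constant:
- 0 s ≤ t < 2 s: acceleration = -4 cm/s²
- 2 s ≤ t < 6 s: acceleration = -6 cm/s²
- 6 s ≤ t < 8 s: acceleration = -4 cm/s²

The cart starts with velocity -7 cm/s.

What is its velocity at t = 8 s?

Δv equals the area under the a-t graph; then v = v₀ + Δv.
0–2 s: -4 × 2 = -8 cm/s
2–6 s: -6 × 4 = -24 cm/s
6–8 s: -4 × 2 = -8 cm/s
Δv = -40 cm/s, so v(8) = -7 + (-40) = -47 cm/s.

-47 cm/s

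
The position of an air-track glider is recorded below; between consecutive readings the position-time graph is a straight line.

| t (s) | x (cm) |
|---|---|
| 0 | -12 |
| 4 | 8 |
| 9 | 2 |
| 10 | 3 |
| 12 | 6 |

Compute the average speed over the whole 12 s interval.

Average speed = (total path length)/(elapsed time); on a piecewise-linear x-t graph the path length is Σ|Δx|.
0–4 s: |Δx| = |8 − -12| = 20 cm
4–9 s: |Δx| = |2 − 8| = 6 cm
9–10 s: |Δx| = |3 − 2| = 1 cm
10–12 s: |Δx| = |6 − 3| = 3 cm
Total path = 30 cm; average speed = 30/12 = 2.5 cm/s.

2.5 cm/s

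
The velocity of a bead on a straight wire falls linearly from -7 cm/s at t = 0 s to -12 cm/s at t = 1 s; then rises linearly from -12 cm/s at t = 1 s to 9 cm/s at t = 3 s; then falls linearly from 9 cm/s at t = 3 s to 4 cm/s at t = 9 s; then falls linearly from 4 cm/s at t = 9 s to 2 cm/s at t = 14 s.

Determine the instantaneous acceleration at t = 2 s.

Acceleration is the slope of the v-t graph on 1–3 s: (9 − -12)/(3 − 1) = 10.5 cm/s².

10.5 cm/s²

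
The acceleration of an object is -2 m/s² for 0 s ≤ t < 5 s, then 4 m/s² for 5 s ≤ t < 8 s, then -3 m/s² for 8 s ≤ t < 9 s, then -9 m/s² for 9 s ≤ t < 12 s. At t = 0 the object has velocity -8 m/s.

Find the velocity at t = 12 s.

Δv equals the area under the a-t graph; then v = v₀ + Δv.
0–5 s: -2 × 5 = -10 m/s
5–8 s: 4 × 3 = 12 m/s
8–9 s: -3 × 1 = -3 m/s
9–12 s: -9 × 3 = -27 m/s
Δv = -28 m/s, so v(12) = -8 + (-28) = -36 m/s.

-36 m/s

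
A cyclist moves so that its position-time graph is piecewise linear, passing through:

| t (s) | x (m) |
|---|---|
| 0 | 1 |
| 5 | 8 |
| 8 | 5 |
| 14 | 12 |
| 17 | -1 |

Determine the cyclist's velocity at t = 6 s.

-1 m/s

Velocity is the slope of the x-t graph on 5–8 s: (5 − 8)/(8 − 5) = -1 m/s.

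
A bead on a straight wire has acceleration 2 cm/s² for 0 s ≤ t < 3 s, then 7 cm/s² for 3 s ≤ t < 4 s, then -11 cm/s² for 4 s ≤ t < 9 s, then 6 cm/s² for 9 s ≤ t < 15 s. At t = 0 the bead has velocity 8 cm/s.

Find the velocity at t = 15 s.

2 cm/s

Δv equals the area under the a-t graph; then v = v₀ + Δv.
0–3 s: 2 × 3 = 6 cm/s
3–4 s: 7 × 1 = 7 cm/s
4–9 s: -11 × 5 = -55 cm/s
9–15 s: 6 × 6 = 36 cm/s
Δv = -6 cm/s, so v(15) = 8 + (-6) = 2 cm/s.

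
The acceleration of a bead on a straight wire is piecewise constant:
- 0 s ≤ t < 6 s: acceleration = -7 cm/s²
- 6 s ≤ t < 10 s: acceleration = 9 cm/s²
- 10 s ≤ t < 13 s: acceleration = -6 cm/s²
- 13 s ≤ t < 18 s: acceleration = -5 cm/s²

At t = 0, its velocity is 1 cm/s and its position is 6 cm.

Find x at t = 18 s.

-425.5 cm

On each constant-a segment, Δv = aΔt and Δx = v₀Δt + ½aΔt²; chain segment to segment.
0–6 s: v starts 1 cm/s; Δx = 1·6 + ½·-7·6² = -120 cm; v ends -41 cm/s.
6–10 s: v starts -41 cm/s; Δx = -41·4 + ½·9·4² = -92 cm; v ends -5 cm/s.
10–13 s: v starts -5 cm/s; Δx = -5·3 + ½·-6·3² = -42 cm; v ends -23 cm/s.
13–18 s: v starts -23 cm/s; Δx = -23·5 + ½·-5·5² = -177.5 cm; v ends -48 cm/s.
x(18) = 6 + Σ Δx = -425.5 cm.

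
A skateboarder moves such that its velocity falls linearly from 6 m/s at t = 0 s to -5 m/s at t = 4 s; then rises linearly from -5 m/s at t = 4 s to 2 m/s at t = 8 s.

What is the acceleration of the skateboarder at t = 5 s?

1.75 m/s²

Acceleration is the slope of the v-t graph on 4–8 s: (2 − -5)/(8 − 4) = 1.75 m/s².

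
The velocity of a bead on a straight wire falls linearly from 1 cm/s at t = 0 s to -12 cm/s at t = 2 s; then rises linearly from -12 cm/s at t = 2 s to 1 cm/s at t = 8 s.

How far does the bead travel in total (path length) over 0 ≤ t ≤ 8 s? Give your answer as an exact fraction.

Distance (not displacement) is the total path length: add the absolute areas under v-t.
0–2 s: v = 0 at t = 2/13 s; triangle areas 1/13 + 144/13 = 145/13 cm
2–8 s: v = 0 at t = 98/13 s; triangle areas 432/13 + 3/13 = 435/13 cm
Total distance = 580/13 cm

580/13 cm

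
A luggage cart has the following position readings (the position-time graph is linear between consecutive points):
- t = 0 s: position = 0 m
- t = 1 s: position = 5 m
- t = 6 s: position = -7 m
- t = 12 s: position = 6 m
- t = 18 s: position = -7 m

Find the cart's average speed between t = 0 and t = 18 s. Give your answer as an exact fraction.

43/18 m/s

Average speed = (total path length)/(elapsed time); on a piecewise-linear x-t graph the path length is Σ|Δx|.
0–1 s: |Δx| = |5 − 0| = 5 m
1–6 s: |Δx| = |-7 − 5| = 12 m
6–12 s: |Δx| = |6 − -7| = 13 m
12–18 s: |Δx| = |-7 − 6| = 13 m
Total path = 43 m; average speed = 43/18 = 43/18 m/s.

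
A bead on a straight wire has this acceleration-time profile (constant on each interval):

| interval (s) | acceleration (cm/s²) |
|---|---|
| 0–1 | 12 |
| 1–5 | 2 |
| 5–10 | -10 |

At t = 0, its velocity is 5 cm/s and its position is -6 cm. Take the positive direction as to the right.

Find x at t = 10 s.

On each constant-a segment, Δv = aΔt and Δx = v₀Δt + ½aΔt²; chain segment to segment.
0–1 s: v starts 5 cm/s; Δx = 5·1 + ½·12·1² = 11 cm; v ends 17 cm/s.
1–5 s: v starts 17 cm/s; Δx = 17·4 + ½·2·4² = 84 cm; v ends 25 cm/s.
5–10 s: v starts 25 cm/s; Δx = 25·5 + ½·-10·5² = 0 cm; v ends -25 cm/s.
x(10) = -6 + Σ Δx = 89 cm.

89 cm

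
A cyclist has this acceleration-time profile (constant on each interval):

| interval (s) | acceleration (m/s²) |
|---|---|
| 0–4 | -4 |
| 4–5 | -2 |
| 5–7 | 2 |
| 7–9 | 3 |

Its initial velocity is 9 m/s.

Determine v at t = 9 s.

Δv equals the area under the a-t graph; then v = v₀ + Δv.
0–4 s: -4 × 4 = -16 m/s
4–5 s: -2 × 1 = -2 m/s
5–7 s: 2 × 2 = 4 m/s
7–9 s: 3 × 2 = 6 m/s
Δv = -8 m/s, so v(9) = 9 + (-8) = 1 m/s.

1 m/s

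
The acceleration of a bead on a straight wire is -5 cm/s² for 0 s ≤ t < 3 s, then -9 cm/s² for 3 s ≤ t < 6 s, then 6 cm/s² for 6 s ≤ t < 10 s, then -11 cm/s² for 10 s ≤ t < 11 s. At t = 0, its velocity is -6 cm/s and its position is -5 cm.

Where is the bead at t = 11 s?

-322.5 cm

On each constant-a segment, Δv = aΔt and Δx = v₀Δt + ½aΔt²; chain segment to segment.
0–3 s: v starts -6 cm/s; Δx = -6·3 + ½·-5·3² = -40.5 cm; v ends -21 cm/s.
3–6 s: v starts -21 cm/s; Δx = -21·3 + ½·-9·3² = -103.5 cm; v ends -48 cm/s.
6–10 s: v starts -48 cm/s; Δx = -48·4 + ½·6·4² = -144 cm; v ends -24 cm/s.
10–11 s: v starts -24 cm/s; Δx = -24·1 + ½·-11·1² = -29.5 cm; v ends -35 cm/s.
x(11) = -5 + Σ Δx = -322.5 cm.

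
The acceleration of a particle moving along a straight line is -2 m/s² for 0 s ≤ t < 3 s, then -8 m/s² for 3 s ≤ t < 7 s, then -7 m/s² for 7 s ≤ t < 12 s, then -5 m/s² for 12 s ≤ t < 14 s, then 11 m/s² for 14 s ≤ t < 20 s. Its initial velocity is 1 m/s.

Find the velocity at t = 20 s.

-16 m/s

Δv equals the area under the a-t graph; then v = v₀ + Δv.
0–3 s: -2 × 3 = -6 m/s
3–7 s: -8 × 4 = -32 m/s
7–12 s: -7 × 5 = -35 m/s
12–14 s: -5 × 2 = -10 m/s
14–20 s: 11 × 6 = 66 m/s
Δv = -17 m/s, so v(20) = 1 + (-17) = -16 m/s.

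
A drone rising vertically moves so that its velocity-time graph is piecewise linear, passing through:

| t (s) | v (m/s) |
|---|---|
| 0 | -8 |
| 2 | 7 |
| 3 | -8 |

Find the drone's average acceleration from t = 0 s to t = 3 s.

0 m/s²

Average acceleration = Δv/Δt = (-8 − -8)/(3 − 0) = 0 m/s².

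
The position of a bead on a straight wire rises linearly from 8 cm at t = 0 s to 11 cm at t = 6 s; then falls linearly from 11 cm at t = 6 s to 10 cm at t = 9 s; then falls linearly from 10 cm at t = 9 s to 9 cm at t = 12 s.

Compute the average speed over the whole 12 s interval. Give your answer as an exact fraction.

5/12 cm/s

Average speed = (total path length)/(elapsed time); on a piecewise-linear x-t graph the path length is Σ|Δx|.
0–6 s: |Δx| = |11 − 8| = 3 cm
6–9 s: |Δx| = |10 − 11| = 1 cm
9–12 s: |Δx| = |9 − 10| = 1 cm
Total path = 5 cm; average speed = 5/12 = 5/12 cm/s.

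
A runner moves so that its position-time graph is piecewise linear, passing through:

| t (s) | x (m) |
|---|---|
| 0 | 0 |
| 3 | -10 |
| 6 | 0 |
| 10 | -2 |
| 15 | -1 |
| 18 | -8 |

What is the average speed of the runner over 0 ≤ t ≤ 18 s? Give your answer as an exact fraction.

5/3 m/s

Average speed = (total path length)/(elapsed time); on a piecewise-linear x-t graph the path length is Σ|Δx|.
0–3 s: |Δx| = |-10 − 0| = 10 m
3–6 s: |Δx| = |0 − -10| = 10 m
6–10 s: |Δx| = |-2 − 0| = 2 m
10–15 s: |Δx| = |-1 − -2| = 1 m
15–18 s: |Δx| = |-8 − -1| = 7 m
Total path = 30 m; average speed = 30/18 = 5/3 m/s.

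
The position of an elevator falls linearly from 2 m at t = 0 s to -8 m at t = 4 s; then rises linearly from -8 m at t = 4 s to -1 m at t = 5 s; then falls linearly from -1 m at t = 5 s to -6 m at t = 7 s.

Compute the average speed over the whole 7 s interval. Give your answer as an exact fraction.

22/7 m/s

Average speed = (total path length)/(elapsed time); on a piecewise-linear x-t graph the path length is Σ|Δx|.
0–4 s: |Δx| = |-8 − 2| = 10 m
4–5 s: |Δx| = |-1 − -8| = 7 m
5–7 s: |Δx| = |-6 − -1| = 5 m
Total path = 22 m; average speed = 22/7 = 22/7 m/s.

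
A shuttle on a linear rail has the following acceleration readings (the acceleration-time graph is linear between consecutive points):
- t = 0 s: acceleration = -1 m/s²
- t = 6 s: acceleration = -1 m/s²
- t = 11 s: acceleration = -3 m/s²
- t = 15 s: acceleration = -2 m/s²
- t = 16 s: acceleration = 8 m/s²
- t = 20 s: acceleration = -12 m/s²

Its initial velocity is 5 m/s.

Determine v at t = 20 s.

-26 m/s

Δv equals the area under the a-t graph; then v = v₀ + Δv.
0–6 s: -1 × 6 = -6 m/s
6–11 s: ½(-1 + -3)(5) = -10 m/s
11–15 s: ½(-3 + -2)(4) = -10 m/s
15–16 s: ½(-2 + 8)(1) = 3 m/s
16–20 s: ½(8 + -12)(4) = -8 m/s
Δv = -31 m/s, so v(20) = 5 + (-31) = -26 m/s.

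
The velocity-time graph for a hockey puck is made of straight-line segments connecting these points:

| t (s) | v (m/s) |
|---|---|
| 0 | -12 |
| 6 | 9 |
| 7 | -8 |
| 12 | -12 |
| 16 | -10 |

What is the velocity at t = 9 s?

On 7–12 s the graph is linear from -8 to -12 m/s: v(9) = -8 + (-12 − -8)·(9 − 7)/(12 − 7) = -9.6 m/s.

-9.6 m/s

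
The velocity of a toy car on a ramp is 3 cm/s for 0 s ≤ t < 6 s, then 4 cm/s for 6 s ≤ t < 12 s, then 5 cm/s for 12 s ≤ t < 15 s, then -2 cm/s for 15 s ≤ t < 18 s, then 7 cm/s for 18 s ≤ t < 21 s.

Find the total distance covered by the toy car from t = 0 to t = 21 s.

84 cm

Distance (not displacement) is the total path length: add the absolute areas under v-t.
0–6 s: |3| × 6 = 18 cm
6–12 s: |4| × 6 = 24 cm
12–15 s: |5| × 3 = 15 cm
15–18 s: |-2| × 3 = 6 cm
18–21 s: |7| × 3 = 21 cm
Total distance = 84 cm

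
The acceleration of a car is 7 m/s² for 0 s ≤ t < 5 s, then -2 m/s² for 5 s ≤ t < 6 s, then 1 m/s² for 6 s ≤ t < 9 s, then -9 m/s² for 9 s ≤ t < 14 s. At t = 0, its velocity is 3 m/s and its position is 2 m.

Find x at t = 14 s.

On each constant-a segment, Δv = aΔt and Δx = v₀Δt + ½aΔt²; chain segment to segment.
0–5 s: v starts 3 m/s; Δx = 3·5 + ½·7·5² = 102.5 m; v ends 38 m/s.
5–6 s: v starts 38 m/s; Δx = 38·1 + ½·-2·1² = 37 m; v ends 36 m/s.
6–9 s: v starts 36 m/s; Δx = 36·3 + ½·1·3² = 112.5 m; v ends 39 m/s.
9–14 s: v starts 39 m/s; Δx = 39·5 + ½·-9·5² = 82.5 m; v ends -6 m/s.
x(14) = 2 + Σ Δx = 336.5 m.

336.5 m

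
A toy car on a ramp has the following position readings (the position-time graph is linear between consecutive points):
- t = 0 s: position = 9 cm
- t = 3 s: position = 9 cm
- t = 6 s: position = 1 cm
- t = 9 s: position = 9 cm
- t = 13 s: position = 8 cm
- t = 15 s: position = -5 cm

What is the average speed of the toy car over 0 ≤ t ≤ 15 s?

2 cm/s

Average speed = (total path length)/(elapsed time); on a piecewise-linear x-t graph the path length is Σ|Δx|.
0–3 s: |Δx| = |9 − 9| = 0 cm
3–6 s: |Δx| = |1 − 9| = 8 cm
6–9 s: |Δx| = |9 − 1| = 8 cm
9–13 s: |Δx| = |8 − 9| = 1 cm
13–15 s: |Δx| = |-5 − 8| = 13 cm
Total path = 30 cm; average speed = 30/15 = 2 cm/s.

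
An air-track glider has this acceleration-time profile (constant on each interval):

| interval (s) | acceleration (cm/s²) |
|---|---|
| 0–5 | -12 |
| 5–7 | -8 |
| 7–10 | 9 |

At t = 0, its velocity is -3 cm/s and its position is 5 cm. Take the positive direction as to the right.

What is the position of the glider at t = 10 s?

-498.5 cm

On each constant-a segment, Δv = aΔt and Δx = v₀Δt + ½aΔt²; chain segment to segment.
0–5 s: v starts -3 cm/s; Δx = -3·5 + ½·-12·5² = -165 cm; v ends -63 cm/s.
5–7 s: v starts -63 cm/s; Δx = -63·2 + ½·-8·2² = -142 cm; v ends -79 cm/s.
7–10 s: v starts -79 cm/s; Δx = -79·3 + ½·9·3² = -196.5 cm; v ends -52 cm/s.
x(10) = 5 + Σ Δx = -498.5 cm.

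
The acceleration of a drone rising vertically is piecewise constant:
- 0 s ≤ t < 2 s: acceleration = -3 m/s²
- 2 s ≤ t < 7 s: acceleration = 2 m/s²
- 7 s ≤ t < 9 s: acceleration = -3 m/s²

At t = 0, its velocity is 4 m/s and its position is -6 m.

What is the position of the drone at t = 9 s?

On each constant-a segment, Δv = aΔt and Δx = v₀Δt + ½aΔt²; chain segment to segment.
0–2 s: v starts 4 m/s; Δx = 4·2 + ½·-3·2² = 2 m; v ends -2 m/s.
2–7 s: v starts -2 m/s; Δx = -2·5 + ½·2·5² = 15 m; v ends 8 m/s.
7–9 s: v starts 8 m/s; Δx = 8·2 + ½·-3·2² = 10 m; v ends 2 m/s.
x(9) = -6 + Σ Δx = 21 m.

21 m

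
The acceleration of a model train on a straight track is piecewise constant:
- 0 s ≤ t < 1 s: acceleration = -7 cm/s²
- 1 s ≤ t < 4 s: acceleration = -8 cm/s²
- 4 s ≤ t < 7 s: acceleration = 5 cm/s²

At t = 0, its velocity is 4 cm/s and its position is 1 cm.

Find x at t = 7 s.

-102 cm

On each constant-a segment, Δv = aΔt and Δx = v₀Δt + ½aΔt²; chain segment to segment.
0–1 s: v starts 4 cm/s; Δx = 4·1 + ½·-7·1² = 0.5 cm; v ends -3 cm/s.
1–4 s: v starts -3 cm/s; Δx = -3·3 + ½·-8·3² = -45 cm; v ends -27 cm/s.
4–7 s: v starts -27 cm/s; Δx = -27·3 + ½·5·3² = -58.5 cm; v ends -12 cm/s.
x(7) = 1 + Σ Δx = -102 cm.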